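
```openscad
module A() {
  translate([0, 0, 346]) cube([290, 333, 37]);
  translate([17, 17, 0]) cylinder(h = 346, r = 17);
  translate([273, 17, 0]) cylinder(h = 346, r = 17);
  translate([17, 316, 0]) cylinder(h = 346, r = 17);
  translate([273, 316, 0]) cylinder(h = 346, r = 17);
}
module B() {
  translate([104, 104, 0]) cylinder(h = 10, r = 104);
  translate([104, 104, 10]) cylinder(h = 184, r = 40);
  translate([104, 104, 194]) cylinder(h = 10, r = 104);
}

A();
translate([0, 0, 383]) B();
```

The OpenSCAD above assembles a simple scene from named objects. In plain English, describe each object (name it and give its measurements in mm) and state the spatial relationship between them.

A is a simple wooden stool: a rectangular seat 290 mm (x) by 333 mm (y), 37 mm thick, top face at z = 383 mm, on four round legs, each 34 mm in diameter. The legs rest on z = 0, each leg's axis is inset half a diameter from the nearest pair of seat edges (so the leg's bounding box is flush with the corner).

B is a spool: two coaxial disc flanges of radius 104 mm and thickness 10 mm, joined by a core cylinder of radius 40 mm and height 184 mm. The lower flange rests on z = 0 and the three cylinders share a vertical axis.

The spool is on top of the stool.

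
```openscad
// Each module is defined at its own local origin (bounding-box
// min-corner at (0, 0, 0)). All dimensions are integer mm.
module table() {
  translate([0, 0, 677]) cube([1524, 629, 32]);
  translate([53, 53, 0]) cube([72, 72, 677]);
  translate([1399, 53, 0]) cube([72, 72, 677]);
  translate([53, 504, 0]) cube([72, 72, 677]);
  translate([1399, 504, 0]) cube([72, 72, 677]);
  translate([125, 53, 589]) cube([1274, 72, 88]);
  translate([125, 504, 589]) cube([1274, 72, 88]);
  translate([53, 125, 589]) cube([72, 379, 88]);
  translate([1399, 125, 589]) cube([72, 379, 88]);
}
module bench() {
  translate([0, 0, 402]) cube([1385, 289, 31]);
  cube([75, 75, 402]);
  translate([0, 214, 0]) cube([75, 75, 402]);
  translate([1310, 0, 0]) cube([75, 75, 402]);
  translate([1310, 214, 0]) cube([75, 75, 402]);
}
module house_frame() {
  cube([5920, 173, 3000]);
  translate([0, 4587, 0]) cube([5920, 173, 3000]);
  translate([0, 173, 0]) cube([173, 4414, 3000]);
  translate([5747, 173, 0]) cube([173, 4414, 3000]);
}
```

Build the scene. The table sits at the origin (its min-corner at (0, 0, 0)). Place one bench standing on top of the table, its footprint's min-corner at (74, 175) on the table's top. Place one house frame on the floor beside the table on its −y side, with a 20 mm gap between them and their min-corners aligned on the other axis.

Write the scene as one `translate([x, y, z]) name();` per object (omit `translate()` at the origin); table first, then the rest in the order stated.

table();
translate([74, 175, 709]) bench();
translate([0, -4780, 0]) house_frame();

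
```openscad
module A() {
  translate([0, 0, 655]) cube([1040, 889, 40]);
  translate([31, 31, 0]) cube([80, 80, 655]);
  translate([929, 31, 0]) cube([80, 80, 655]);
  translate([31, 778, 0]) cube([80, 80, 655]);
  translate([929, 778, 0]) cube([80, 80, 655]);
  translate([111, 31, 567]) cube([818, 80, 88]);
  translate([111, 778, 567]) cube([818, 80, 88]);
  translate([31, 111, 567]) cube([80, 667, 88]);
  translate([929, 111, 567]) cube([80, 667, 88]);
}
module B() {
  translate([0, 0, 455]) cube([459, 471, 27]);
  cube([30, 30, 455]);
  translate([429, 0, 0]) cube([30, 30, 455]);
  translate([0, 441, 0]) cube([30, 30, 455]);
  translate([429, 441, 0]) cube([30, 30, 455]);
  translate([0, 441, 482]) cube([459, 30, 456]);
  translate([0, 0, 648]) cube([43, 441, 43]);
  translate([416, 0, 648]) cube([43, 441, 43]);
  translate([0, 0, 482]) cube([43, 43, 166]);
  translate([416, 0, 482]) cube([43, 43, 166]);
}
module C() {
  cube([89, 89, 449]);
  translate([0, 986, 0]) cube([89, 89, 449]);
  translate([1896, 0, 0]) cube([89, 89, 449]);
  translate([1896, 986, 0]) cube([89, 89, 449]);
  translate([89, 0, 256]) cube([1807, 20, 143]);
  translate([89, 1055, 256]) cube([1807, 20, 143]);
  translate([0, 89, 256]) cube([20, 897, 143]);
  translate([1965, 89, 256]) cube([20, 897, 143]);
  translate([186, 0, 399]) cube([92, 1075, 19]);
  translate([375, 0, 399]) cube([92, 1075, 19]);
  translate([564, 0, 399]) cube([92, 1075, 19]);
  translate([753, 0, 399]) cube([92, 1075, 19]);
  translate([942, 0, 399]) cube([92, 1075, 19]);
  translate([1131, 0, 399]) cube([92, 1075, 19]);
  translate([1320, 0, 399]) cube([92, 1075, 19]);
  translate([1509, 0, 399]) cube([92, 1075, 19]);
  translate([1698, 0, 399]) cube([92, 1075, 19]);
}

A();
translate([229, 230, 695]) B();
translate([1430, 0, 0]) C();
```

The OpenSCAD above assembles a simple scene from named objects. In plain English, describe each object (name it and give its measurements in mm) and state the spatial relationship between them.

A is a table with a 1040×889 mm rectangular top, 40 mm thick, top surface at z = 695 mm, supported by four 80×80 mm square legs, each inset 31 mm from the nearest pair of top edges, running from the floor. Four apron rails, 80 mm thick and 88 mm tall, run between adjacent legs with their top edges flush with the underside of the top and their outer faces flush with the legs' outer faces.

B is a chair: 459×471 mm seat, 27 mm thick, top at z = 482 mm, on four 30 mm square corner legs flush with the seat edges. A 30 mm thick backrest slab spans the full seat width, extending 456 mm above the seat top, its back face flush with the seat's +y edge. Two armrests of 43×43 mm section run along each side from the seat's front edge to the front of the backrest, top faces 209 mm above the seat top and outer faces flush with the seat's x-edges; a 43×43 mm post under the front of each armrest stands on the seat at the front corner.

C is a bed frame 1985 mm long (x) by 1075 mm wide (y). Four 89×89 mm corner posts, 449 mm tall, at the corners of the footprint. Four rails of 20 mm thickness and 143 mm height run between adjacent posts with their undersides at z = 256 mm, their outer faces flush with the outside of the frame (the two x-running rails run between the posts' inner faces; the two y-running rails run between the posts' inner faces). 9 slats, each 92 mm wide (x) and 19 mm thick, lie across the top of the two x-running rails, running the full 1075 mm width of the frame in y; the slats are evenly spaced along x between the inner faces of the end posts with equal gaps (rounded down to the nearest mm) at the −x end and between each pair — any rounding remainder accumulates at the +x end.

The chair is on top of the table. The bed frame is on the floor beside the table on its +x side.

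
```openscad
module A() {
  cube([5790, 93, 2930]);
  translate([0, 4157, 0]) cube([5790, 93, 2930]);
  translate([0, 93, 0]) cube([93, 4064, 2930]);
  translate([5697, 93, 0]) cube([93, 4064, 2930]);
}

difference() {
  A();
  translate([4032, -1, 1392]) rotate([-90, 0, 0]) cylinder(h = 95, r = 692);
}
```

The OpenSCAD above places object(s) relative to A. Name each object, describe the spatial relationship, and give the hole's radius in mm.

The subtracted cylinder has r = 692 mm.

A is a house frame. The house frame has a circular hole through its front wall. The hole's radius is 692 mm.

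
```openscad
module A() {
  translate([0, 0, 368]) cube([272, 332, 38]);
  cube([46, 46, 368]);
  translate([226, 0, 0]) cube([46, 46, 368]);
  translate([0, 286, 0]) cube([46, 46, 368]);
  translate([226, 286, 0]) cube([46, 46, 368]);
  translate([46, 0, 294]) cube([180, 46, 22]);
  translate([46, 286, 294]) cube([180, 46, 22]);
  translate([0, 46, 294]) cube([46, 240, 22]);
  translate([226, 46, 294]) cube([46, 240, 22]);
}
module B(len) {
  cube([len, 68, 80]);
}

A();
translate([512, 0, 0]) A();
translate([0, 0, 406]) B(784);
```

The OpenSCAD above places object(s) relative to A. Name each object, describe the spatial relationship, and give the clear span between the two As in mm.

Second stool starts at x = 512; first ends at x = 272; clear span = 512 − 272 = 240 mm.

A is a stool. B is a beam. A beam spans the tops of two stools. The clear span between the two stools is 240 mm.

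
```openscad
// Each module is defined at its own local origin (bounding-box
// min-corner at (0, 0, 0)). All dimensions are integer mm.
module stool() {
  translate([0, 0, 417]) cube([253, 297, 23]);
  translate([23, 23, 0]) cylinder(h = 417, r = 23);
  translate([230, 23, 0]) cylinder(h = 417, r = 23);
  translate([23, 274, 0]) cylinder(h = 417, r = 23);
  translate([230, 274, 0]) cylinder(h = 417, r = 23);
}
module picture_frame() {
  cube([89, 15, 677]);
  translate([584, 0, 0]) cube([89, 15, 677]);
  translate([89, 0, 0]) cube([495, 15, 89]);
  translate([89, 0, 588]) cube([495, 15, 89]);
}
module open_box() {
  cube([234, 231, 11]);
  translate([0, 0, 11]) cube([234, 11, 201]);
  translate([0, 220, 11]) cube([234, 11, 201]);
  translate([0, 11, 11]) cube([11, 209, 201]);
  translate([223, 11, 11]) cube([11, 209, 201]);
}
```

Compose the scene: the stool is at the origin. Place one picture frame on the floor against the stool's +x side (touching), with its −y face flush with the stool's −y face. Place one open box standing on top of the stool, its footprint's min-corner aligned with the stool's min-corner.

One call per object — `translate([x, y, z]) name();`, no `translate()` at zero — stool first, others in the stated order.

stool();
translate([253, 0, 0]) picture_frame();
translate([0, 0, 440]) open_box();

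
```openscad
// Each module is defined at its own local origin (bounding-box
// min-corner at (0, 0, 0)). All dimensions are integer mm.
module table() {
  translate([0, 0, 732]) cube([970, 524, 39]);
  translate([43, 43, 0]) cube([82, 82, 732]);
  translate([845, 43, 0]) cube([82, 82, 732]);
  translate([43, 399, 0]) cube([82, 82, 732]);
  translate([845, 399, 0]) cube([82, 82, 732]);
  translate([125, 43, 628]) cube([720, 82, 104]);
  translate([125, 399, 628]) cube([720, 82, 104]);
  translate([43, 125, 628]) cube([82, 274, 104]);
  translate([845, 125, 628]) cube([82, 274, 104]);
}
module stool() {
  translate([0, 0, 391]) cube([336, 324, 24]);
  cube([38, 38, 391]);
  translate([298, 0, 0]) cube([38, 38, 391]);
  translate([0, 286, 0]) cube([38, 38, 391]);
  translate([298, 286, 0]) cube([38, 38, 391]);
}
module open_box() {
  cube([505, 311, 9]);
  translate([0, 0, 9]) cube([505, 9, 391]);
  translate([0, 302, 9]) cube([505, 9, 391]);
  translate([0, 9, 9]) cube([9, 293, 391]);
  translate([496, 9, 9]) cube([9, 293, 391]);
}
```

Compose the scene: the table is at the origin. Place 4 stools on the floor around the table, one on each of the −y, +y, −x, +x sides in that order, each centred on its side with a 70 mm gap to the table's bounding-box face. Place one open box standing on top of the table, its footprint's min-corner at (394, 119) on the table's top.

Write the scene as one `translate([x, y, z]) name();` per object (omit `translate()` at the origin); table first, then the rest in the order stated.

table();
translate([317, -394, 0]) stool();
translate([317, 594, 0]) stool();
translate([-406, 100, 0]) stool();
translate([1040, 100, 0]) stool();
translate([394, 119, 771]) open_box();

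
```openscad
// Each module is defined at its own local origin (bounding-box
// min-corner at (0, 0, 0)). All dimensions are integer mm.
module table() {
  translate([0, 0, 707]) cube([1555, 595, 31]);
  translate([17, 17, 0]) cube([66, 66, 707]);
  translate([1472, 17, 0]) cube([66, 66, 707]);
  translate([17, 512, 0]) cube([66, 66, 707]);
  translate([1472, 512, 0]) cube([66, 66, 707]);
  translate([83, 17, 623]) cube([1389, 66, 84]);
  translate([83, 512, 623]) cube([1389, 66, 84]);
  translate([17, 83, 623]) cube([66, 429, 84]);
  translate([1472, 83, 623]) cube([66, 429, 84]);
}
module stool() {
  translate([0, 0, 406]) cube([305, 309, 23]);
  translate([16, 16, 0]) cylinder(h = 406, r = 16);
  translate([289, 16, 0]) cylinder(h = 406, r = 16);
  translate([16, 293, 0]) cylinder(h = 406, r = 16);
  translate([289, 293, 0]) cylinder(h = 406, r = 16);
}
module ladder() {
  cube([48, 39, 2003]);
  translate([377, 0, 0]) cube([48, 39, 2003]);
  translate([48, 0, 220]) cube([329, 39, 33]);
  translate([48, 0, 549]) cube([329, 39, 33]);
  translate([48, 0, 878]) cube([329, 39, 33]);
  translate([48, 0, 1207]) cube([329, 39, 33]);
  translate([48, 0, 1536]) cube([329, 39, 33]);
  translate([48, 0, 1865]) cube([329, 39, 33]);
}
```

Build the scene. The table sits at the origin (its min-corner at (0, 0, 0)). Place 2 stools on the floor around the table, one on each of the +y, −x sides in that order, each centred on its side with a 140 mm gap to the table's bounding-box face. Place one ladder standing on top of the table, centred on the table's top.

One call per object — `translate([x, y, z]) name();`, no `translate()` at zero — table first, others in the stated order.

table();
translate([625, 735, 0]) stool();
translate([-445, 143, 0]) stool();
translate([565, 278, 738]) ladder();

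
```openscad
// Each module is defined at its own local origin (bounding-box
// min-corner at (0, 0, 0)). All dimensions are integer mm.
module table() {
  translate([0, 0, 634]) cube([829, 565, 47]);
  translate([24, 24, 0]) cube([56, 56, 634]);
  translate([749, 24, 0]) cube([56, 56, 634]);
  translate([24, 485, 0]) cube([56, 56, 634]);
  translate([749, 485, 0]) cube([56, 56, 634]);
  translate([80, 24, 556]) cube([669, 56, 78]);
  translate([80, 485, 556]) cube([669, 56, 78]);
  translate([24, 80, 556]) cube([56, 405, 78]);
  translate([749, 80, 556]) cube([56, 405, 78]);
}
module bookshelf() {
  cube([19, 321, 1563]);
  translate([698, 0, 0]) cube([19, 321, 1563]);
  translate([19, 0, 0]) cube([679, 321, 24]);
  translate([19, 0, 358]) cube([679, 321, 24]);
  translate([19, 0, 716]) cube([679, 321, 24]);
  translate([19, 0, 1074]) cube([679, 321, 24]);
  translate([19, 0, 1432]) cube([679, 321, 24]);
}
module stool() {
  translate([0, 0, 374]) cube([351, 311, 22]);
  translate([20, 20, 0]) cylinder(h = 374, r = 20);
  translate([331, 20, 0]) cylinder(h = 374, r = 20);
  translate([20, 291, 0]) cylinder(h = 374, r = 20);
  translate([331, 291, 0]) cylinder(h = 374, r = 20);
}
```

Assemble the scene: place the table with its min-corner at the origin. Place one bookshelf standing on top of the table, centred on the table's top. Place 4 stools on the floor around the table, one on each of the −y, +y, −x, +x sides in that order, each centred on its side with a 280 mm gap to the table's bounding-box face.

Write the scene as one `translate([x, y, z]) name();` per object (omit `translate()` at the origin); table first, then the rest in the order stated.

table();
translate([56, 122, 681]) bookshelf();
translate([239, -591, 0]) stool();
translate([239, 845, 0]) stool();
translate([-631, 127, 0]) stool();
translate([1109, 127, 0]) stool();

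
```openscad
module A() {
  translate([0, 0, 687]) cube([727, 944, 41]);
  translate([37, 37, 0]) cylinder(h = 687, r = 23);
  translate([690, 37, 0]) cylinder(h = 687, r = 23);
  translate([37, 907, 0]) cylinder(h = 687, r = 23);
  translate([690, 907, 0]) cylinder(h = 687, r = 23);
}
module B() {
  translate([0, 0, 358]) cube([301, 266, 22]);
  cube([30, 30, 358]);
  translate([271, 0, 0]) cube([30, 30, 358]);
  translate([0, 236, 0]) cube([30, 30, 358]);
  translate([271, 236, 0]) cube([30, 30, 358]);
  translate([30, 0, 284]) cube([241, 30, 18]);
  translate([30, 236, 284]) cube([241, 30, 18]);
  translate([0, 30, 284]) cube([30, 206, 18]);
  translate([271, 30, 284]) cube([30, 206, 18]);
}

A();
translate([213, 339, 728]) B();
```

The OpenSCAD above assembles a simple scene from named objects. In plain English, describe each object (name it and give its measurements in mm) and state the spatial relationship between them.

A is a rectangular dining table. The top is 727×944×41 mm with its upper surface at z = 728 mm. It stands on four round legs of 46 mm diameter, each leg's bounding box inset 14 mm from the nearest pair of top edges, running from the floor to the underside of the top.

B is a four-legged stool. The seat is a 301×266×22 mm slab whose top surface is at z = 380 mm; four square legs, each 30×30 mm in cross-section, run from the floor (z = 0) to the underside of the seat, each flush with a corner of the seat. Four stretchers, 30 mm wide and 18 mm tall, connect adjacent legs with their undersides at z = 284 mm, each running between the inner faces of the legs it joins and aligned with the legs' outer faces on the other axis.

The stool is on top of the table, centred.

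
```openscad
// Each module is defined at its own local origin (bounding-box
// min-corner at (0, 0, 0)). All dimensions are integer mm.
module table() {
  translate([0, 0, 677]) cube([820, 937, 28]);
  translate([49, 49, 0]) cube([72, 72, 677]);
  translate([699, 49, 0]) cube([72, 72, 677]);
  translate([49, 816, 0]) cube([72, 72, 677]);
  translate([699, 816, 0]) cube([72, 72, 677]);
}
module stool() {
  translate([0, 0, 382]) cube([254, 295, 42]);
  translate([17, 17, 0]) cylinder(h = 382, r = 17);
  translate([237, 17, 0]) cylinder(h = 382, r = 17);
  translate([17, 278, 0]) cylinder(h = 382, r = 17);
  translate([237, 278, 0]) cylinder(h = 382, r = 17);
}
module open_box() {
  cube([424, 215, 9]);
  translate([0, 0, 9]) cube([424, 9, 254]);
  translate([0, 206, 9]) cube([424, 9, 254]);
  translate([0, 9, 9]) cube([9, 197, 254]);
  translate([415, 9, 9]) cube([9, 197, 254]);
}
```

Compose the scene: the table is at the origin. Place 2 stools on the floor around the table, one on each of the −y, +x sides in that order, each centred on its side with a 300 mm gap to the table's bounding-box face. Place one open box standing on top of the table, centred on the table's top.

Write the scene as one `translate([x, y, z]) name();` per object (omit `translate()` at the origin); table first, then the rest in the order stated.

table();
translate([283, -595, 0]) stool();
translate([1120, 321, 0]) stool();
translate([198, 361, 705]) open_box();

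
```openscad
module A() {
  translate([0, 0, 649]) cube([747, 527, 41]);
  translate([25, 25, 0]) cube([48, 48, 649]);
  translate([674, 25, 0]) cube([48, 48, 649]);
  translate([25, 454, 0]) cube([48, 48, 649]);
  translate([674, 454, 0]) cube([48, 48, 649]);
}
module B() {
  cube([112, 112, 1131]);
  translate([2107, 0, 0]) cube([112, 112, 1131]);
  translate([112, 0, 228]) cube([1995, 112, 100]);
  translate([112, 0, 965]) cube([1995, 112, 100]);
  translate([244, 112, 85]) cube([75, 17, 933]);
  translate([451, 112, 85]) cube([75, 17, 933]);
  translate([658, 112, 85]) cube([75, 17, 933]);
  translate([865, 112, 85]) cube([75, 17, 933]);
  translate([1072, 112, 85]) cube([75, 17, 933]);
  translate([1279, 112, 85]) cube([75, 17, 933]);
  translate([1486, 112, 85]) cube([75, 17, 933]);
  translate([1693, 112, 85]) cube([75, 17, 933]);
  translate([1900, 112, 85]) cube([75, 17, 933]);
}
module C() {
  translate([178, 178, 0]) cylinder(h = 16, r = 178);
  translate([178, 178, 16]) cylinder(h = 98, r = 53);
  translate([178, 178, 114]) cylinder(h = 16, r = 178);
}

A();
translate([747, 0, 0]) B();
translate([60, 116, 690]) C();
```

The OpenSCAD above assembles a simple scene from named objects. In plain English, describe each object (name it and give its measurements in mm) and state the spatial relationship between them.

A is a table with a 747×527 mm rectangular top, 41 mm thick, top surface at z = 690 mm, supported by four 48×48 mm square legs, each inset 25 mm from the nearest pair of top edges, running from the floor.

B is a fence section. Two 112×112 mm posts, 1131 mm tall, stand on the floor with a clear span of 1995 mm between their inner faces. Two horizontal rails of 112×100 mm section span the gap between the posts with their undersides at z = 228 mm and z = 965 mm, flush with the posts' −y face. 9 pickets, each 75 mm wide, 17 mm thick and 933 mm tall, are fixed to the +y face of the rails with their bottoms at z = 85 mm, evenly spaced across the span with equal gaps (rounded down to the nearest mm) at the −x end and between each pair — any rounding remainder accumulates at the +x end.

C is a spool: two coaxial disc flanges of radius 178 mm and thickness 16 mm, joined by a core cylinder of radius 53 mm and height 98 mm. The lower flange rests on z = 0 and the three cylinders share a vertical axis.

The fence section is against the table's +x side, with their −y faces flush. The spool is on top of the table.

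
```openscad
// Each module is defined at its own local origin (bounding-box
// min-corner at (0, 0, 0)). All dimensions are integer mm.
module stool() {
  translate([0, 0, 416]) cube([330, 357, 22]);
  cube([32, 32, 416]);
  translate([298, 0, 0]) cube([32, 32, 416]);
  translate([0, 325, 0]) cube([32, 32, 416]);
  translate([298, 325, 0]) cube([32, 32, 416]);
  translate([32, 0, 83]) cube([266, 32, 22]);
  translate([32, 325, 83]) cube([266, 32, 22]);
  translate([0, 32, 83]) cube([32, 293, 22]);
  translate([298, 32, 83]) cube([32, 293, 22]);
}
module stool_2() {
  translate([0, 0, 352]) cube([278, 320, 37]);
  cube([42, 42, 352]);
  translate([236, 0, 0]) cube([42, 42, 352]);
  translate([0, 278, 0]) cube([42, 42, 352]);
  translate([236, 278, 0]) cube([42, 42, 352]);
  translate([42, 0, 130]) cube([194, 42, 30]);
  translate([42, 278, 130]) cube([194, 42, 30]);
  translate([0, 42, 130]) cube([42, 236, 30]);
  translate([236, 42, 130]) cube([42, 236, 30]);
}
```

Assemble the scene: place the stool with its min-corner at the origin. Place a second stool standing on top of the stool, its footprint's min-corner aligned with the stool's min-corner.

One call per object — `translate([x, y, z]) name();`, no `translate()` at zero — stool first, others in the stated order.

stool();
translate([0, 0, 438]) stool_2();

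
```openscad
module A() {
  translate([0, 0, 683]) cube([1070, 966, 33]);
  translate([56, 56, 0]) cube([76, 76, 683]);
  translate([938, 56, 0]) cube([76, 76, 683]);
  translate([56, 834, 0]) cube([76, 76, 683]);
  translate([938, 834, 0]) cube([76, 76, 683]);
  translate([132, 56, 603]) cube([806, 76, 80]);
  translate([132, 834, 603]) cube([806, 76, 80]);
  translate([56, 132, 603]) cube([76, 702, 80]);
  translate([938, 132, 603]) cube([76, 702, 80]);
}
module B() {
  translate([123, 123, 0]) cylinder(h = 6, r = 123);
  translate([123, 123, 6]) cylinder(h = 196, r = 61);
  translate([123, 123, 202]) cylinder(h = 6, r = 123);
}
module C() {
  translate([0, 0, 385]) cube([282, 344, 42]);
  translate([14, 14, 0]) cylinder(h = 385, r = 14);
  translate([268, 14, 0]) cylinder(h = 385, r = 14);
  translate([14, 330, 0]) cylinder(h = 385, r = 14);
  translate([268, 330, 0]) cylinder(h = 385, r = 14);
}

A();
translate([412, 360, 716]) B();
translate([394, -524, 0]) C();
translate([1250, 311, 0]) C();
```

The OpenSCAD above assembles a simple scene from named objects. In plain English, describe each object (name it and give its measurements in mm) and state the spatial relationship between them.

A is a table with a 1070×966 mm rectangular top, 33 mm thick, top surface at z = 716 mm, supported by four 76×76 mm square legs, each inset 56 mm from the nearest pair of top edges, running from the floor. Four apron rails, 76 mm thick and 80 mm tall, run between adjacent legs with their top edges flush with the underside of the top and their outer faces flush with the legs' outer faces.

B is a spool: two coaxial disc flanges of radius 123 mm and thickness 6 mm, joined by a core cylinder of radius 61 mm and height 196 mm. The lower flange rests on z = 0 and the three cylinders share a vertical axis.

C is a four-legged stool. The seat is a 282×344×42 mm slab whose top surface is at z = 427 mm; four round legs, each 28 mm in diameter, run from the floor (z = 0) to the underside of the seat, each leg's axis is inset half a diameter from the nearest pair of seat edges (so the leg's bounding box is flush with the corner).

The spool is on top of the table, centred. Two stools sit around the table at the −y, +x sides.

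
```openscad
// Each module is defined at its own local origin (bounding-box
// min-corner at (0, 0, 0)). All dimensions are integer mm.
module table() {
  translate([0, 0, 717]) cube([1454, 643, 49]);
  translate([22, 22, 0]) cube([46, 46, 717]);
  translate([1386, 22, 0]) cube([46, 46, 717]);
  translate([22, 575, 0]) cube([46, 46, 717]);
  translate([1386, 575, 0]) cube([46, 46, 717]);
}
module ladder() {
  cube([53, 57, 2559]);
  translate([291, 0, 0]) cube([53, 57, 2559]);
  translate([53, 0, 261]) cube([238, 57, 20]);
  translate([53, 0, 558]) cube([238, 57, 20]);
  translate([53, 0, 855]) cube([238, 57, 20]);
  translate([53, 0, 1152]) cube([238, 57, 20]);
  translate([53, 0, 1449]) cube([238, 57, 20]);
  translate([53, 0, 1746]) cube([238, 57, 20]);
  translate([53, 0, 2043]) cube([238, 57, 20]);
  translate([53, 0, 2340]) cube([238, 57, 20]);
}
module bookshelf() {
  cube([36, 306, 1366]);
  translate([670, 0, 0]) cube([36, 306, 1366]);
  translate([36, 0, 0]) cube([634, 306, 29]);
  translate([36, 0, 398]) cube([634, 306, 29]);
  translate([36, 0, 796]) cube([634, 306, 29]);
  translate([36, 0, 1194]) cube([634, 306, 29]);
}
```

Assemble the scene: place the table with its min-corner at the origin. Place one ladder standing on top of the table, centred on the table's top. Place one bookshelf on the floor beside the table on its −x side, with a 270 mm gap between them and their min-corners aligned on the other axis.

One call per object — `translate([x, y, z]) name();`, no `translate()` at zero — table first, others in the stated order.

table();
translate([555, 293, 766]) ladder();
translate([-976, 0, 0]) bookshelf();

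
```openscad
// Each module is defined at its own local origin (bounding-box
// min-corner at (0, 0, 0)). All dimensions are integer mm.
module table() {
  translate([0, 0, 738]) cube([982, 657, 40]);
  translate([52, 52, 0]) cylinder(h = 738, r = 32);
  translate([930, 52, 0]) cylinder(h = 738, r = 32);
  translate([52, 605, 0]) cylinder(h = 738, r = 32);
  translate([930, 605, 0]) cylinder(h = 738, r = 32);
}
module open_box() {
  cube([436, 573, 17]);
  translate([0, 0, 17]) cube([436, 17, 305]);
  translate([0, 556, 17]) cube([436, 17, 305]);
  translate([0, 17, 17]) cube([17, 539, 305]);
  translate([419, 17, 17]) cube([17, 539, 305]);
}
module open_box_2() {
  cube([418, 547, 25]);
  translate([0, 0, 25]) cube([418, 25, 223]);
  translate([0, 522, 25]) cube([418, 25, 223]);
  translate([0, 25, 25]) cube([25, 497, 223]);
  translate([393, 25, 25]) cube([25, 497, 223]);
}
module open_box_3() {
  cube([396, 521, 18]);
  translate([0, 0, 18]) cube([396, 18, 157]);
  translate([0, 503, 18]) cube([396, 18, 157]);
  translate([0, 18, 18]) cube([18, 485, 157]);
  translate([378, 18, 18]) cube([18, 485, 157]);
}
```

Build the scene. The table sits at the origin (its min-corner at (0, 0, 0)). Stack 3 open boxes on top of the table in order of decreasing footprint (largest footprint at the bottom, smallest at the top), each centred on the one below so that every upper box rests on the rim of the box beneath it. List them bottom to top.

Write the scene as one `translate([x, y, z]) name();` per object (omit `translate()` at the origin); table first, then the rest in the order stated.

table();
translate([273, 42, 778]) open_box();
translate([282, 55, 1100]) open_box_2();
translate([293, 68, 1348]) open_box_3();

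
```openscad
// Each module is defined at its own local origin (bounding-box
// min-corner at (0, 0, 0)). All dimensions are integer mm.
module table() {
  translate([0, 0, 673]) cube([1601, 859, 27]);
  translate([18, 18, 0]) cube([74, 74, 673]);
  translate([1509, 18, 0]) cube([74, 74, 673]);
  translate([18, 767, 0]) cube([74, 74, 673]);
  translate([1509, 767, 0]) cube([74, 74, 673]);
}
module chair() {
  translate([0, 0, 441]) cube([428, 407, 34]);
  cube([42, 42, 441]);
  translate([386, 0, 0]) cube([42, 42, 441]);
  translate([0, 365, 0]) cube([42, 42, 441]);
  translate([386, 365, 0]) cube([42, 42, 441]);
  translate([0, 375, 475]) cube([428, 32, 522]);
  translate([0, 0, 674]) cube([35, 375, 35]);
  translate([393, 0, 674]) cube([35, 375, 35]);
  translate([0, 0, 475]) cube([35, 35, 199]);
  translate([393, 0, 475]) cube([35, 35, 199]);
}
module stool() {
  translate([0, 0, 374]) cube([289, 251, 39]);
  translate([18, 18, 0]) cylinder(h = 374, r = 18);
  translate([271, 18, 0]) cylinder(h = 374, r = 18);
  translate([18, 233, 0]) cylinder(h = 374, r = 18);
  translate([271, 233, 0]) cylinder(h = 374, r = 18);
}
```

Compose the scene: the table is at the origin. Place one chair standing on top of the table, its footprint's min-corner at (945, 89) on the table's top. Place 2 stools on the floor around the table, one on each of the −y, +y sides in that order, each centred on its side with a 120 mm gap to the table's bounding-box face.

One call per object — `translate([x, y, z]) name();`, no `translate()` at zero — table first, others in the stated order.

table();
translate([945, 89, 700]) chair();
translate([656, -371, 0]) stool();
translate([656, 979, 0]) stool();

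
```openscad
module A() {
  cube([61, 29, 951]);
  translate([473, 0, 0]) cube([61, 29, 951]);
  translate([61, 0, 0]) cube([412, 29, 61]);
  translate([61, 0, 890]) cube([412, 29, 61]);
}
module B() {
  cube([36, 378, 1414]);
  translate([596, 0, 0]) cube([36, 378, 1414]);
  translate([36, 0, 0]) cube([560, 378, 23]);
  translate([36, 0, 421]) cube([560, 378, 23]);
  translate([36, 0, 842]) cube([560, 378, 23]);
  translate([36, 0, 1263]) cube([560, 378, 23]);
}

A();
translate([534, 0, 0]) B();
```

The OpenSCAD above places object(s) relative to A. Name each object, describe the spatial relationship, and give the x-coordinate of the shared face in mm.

The picture frame's +x face and the bookshelf's −x face are both at x = 534 mm.

A is a picture frame. B is a bookshelf. The bookshelf is against the picture frame's +x side, with their −y faces flush. The x-coordinate of the shared face is 534 mm.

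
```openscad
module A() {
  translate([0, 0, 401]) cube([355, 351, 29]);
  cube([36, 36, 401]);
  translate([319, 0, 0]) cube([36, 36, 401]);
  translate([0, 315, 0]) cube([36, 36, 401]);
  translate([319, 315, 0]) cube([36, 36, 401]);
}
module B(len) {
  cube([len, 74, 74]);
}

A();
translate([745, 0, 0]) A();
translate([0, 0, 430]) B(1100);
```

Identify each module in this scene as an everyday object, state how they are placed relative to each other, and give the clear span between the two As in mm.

Second stool starts at x = 745; first ends at x = 355; clear span = 745 − 355 = 390 mm.

A is a stool. B is a beam. A beam spans the tops of two stools. The clear span between the two stools is 390 mm.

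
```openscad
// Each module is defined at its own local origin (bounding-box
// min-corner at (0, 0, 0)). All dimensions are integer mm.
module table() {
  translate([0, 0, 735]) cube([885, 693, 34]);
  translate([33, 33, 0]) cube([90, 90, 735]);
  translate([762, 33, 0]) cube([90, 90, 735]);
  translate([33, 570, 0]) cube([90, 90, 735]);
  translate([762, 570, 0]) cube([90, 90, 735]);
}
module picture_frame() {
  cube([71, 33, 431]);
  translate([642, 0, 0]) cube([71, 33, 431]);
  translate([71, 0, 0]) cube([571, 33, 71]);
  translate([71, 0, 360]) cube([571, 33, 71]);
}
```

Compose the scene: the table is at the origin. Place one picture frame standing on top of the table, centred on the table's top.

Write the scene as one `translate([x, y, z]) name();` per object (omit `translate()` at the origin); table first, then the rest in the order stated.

table();
translate([86, 330, 769]) picture_frame();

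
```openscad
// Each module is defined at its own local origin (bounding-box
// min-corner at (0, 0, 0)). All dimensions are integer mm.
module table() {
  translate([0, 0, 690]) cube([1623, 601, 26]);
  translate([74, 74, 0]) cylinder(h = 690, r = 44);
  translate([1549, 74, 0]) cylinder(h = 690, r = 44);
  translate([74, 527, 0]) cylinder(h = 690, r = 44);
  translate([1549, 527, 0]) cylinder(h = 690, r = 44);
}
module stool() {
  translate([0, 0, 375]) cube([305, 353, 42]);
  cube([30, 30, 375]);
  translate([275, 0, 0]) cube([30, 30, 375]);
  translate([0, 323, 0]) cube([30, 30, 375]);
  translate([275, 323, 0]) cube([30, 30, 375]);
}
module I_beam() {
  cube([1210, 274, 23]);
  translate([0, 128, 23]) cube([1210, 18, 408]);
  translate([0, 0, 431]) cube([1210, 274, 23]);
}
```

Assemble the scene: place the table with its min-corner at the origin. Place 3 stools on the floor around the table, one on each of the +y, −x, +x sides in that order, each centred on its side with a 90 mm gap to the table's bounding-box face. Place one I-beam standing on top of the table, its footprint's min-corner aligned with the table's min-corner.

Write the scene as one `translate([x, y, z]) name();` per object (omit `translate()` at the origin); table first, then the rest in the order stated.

table();
translate([659, 691, 0]) stool();
translate([-395, 124, 0]) stool();
translate([1713, 124, 0]) stool();
translate([0, 0, 716]) I_beam();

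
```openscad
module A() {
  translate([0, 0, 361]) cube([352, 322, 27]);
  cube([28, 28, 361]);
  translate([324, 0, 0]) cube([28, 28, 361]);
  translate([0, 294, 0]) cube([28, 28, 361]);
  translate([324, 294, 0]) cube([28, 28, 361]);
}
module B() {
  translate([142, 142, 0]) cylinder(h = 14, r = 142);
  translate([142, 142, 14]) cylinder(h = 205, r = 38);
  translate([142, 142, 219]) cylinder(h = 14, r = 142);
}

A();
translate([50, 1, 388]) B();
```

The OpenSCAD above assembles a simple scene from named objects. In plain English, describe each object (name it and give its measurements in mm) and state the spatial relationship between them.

A is a four-legged stool. The seat is a 352×322×27 mm slab whose top surface is at z = 388 mm; four square legs, each 28×28 mm in cross-section, run from the floor (z = 0) to the underside of the seat, each flush with a corner of the seat.

B is a spool: two coaxial disc flanges of radius 142 mm and thickness 14 mm, joined by a core cylinder of radius 38 mm and height 205 mm. The lower flange rests on z = 0 and the three cylinders share a vertical axis.

The spool is on top of the stool.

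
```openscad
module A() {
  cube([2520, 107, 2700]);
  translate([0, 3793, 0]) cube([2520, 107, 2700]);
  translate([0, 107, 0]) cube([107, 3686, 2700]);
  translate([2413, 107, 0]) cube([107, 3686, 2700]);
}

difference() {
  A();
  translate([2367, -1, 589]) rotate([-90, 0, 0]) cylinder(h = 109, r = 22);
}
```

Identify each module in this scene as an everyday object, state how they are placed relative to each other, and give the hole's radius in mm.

A is a house frame. The house frame has a circular hole through its front wall. The hole's radius is 22 mm.

The subtracted cylinder has r = 22 mm.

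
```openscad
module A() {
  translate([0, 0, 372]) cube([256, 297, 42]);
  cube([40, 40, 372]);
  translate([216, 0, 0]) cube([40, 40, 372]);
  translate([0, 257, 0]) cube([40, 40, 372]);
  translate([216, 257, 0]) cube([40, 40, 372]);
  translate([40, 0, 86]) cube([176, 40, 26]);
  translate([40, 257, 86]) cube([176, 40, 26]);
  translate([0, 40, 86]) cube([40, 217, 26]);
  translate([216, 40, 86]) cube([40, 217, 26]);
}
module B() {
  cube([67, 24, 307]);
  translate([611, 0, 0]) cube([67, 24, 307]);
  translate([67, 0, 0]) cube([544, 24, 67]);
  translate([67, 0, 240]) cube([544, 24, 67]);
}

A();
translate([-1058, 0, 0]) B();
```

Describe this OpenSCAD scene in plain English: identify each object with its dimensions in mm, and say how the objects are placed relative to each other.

A is a four-legged stool. The seat is 256×297 mm, 42 mm thick, top at z = 414 mm. It stands on four square legs, each 40×40 mm in cross-section, from z = 0 to the seat underside, each flush with a corner of the seat. Four stretchers, 40 mm wide and 26 mm tall, connect adjacent legs with their undersides at z = 86 mm, each running between the inner faces of the legs it joins and aligned with the legs' outer faces on the other axis.

B is a picture frame with a 544×173 mm rectangular opening (x by z) and a uniform 67 mm border on every side. Frame depth is 24 mm along y. It is built from two vertical stiles running the full outside height and two horizontal rails spanning the gap between the stiles.

The picture frame is on the floor beside the stool on its −x side.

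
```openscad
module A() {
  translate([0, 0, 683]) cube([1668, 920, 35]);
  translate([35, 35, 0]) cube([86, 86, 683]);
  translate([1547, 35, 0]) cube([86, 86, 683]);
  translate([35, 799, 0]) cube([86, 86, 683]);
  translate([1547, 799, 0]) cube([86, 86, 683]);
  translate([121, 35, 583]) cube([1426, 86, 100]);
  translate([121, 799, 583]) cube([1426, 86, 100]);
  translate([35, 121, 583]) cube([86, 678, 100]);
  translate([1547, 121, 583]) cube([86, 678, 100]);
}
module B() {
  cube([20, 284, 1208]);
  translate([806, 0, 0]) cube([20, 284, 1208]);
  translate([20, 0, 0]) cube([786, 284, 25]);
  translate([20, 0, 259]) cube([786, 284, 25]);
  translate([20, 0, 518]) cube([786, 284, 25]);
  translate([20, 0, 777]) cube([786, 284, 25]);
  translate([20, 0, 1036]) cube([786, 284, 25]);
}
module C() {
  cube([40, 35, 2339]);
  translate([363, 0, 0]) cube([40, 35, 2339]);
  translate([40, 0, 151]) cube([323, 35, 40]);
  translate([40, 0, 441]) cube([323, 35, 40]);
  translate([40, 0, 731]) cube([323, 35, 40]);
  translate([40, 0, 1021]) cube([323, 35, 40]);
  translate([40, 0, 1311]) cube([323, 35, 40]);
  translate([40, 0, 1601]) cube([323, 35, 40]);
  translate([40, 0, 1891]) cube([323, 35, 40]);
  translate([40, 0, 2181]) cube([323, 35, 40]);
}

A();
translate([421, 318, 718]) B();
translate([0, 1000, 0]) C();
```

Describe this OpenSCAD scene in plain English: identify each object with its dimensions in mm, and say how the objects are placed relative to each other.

A is a rectangular dining table. The top is 1668×920×35 mm with its upper surface at z = 718 mm. It stands on four 86×86 mm square legs, each inset 35 mm from the nearest pair of top edges, running from the floor to the underside of the top. Four apron rails, 86 mm thick and 100 mm tall, run between adjacent legs with their top edges flush with the underside of the top and their outer faces flush with the legs' outer faces.

B is an open bookshelf. Two side panels, each 20 mm thick, 284 mm deep and 1208 mm tall, stand 826 mm apart (outside-to-outside). Between them sit 5 shelves, each 25 mm thick and 284 mm deep, spanning the full gap between the sides. The bottom shelf rests on the floor (its underside at z = 0) and the clear gap between one shelf's top and the next shelf's underside is 234 mm.

C is a wooden ladder with two side rails of 40×35 mm section and 2339 mm height, set 403 mm apart overall. Between them run 8 rectangular rungs (35 mm deep, 40 mm thick), front faces flush with the rails' −y face. The bottom of the first rung is 151 mm above the floor and each subsequent rung is 290 mm higher than the one below.

The bookshelf is on top of the table, centred. The ladder is on the floor beside the table on its +y side.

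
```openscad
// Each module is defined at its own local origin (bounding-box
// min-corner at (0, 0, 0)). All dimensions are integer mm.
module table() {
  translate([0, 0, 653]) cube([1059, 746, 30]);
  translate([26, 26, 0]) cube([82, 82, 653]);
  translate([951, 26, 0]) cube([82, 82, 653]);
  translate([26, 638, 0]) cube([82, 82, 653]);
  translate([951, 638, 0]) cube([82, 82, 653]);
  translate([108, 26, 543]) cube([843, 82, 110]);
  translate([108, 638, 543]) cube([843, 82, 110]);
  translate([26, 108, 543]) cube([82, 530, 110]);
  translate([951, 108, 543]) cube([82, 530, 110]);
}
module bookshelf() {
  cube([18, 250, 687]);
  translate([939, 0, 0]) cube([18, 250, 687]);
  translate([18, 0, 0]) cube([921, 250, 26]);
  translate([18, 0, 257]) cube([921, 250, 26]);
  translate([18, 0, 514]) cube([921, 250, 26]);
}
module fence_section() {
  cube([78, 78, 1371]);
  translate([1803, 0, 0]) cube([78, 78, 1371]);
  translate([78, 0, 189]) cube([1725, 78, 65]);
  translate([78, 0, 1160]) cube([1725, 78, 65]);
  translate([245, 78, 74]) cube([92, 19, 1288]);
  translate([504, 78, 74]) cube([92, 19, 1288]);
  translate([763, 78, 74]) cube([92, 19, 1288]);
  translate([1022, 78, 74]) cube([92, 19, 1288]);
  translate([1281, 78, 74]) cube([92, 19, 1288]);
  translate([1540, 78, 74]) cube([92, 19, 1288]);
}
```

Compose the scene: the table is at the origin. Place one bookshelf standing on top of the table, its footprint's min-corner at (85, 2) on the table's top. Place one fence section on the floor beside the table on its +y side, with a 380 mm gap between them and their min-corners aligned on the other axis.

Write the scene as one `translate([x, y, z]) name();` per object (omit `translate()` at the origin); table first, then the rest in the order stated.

table();
translate([85, 2, 683]) bookshelf();
translate([0, 1126, 0]) fence_section();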